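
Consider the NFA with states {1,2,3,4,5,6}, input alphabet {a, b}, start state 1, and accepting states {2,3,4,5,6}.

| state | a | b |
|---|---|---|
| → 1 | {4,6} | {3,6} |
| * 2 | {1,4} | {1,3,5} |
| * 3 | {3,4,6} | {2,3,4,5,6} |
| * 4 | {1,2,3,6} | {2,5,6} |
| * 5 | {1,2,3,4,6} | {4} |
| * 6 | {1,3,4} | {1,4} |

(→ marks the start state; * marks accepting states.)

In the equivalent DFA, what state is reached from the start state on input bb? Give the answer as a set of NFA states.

{1,2,3,4,5,6}

Start: {1}.
δ(1,b) = {3,6}.
Union: {3,6}.
After b: {3,6}.
δ(3,b) = {2,3,4,5,6}; δ(6,b) = {1,4}.
Union: {1,2,3,4,5,6}.
After b: {1,2,3,4,5,6}.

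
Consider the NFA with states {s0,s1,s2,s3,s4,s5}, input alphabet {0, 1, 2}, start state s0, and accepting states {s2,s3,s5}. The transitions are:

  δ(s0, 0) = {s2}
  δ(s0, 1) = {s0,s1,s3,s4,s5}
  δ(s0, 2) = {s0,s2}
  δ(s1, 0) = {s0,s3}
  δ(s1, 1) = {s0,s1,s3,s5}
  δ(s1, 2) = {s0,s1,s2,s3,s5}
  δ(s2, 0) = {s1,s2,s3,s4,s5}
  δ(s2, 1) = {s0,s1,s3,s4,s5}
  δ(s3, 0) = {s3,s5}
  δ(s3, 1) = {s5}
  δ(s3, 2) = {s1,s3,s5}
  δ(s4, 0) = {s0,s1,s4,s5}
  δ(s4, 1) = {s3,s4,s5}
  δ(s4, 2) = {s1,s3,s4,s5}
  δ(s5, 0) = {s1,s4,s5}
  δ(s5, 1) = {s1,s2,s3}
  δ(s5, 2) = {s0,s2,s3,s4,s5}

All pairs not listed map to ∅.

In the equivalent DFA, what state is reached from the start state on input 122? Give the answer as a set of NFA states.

{s0,s1,s2,s3,s4,s5}

Start: {s0}.
δ(s0,1) = {s0,s1,s3,s4,s5}.
Union: {s0,s1,s3,s4,s5}.
After 1: {s0,s1,s3,s4,s5}.
δ(s0,2) = {s0,s2}; δ(s1,2) = {s0,s1,s2,s3,s5}; δ(s3,2) = {s1,s3,s5}; δ(s4,2) = {s1,s3,s4,s5}; δ(s5,2) = {s0,s2,s3,s4,s5}.
Union: {s0,s1,s2,s3,s4,s5}.
After 2: {s0,s1,s2,s3,s4,s5}.
δ(s0,2) = {s0,s2}; δ(s1,2) = {s0,s1,s2,s3,s5}; δ(s2,2) = ∅; δ(s3,2) = {s1,s3,s5}; δ(s4,2) = {s1,s3,s4,s5}; δ(s5,2) = {s0,s2,s3,s4,s5}.
Union: {s0,s1,s2,s3,s4,s5}.
After 2: {s0,s1,s2,s3,s4,s5}.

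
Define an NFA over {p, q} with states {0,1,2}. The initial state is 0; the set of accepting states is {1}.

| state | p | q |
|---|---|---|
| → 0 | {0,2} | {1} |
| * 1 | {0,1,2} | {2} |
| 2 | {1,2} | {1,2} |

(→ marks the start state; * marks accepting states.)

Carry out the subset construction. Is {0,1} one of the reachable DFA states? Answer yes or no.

Start state of the DFA: {0}.
{0} --p--> {0,2}  [new]
{0} --q--> {1}  [new]
{0,2} --p--> {0,1,2}  [new]
{0,2} --q--> {1,2}  [new]
{1} --p--> {0,1,2}  [seen]
{1} --q--> {2}  [new]
{0,1,2} --p--> {0,1,2}  [seen]
{0,1,2} --q--> {1,2}  [seen]
{1,2} --p--> {0,1,2}  [seen]
{1,2} --q--> {1,2}  [seen]
{2} --p--> {1,2}  [seen]
{2} --q--> {1,2}  [seen]
Reachable DFA states: {0}, {0,2}, {1}, {0,1,2}, {1,2}, {2}.
{0,1} is not among them.

no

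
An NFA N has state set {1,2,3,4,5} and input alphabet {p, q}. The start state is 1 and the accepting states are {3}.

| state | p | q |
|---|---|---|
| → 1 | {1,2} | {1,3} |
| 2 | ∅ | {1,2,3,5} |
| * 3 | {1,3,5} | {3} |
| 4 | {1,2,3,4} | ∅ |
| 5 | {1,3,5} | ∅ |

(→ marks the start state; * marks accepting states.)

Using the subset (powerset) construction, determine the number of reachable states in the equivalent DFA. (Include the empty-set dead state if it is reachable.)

Start state of the DFA: {1}.
{1} --p--> {1,2}  [new]
{1} --q--> {1,3}  [new]
{1,2} --p--> {1,2}  [seen]
{1,2} --q--> {1,2,3,5}  [new]
{1,3} --p--> {1,2,3,5}  [seen]
{1,3} --q--> {1,3}  [seen]
{1,2,3,5} --p--> {1,2,3,5}  [seen]
{1,2,3,5} --q--> {1,2,3,5}  [seen]
Reachable DFA states: {1}, {1,2}, {1,3}, {1,2,3,5}.

4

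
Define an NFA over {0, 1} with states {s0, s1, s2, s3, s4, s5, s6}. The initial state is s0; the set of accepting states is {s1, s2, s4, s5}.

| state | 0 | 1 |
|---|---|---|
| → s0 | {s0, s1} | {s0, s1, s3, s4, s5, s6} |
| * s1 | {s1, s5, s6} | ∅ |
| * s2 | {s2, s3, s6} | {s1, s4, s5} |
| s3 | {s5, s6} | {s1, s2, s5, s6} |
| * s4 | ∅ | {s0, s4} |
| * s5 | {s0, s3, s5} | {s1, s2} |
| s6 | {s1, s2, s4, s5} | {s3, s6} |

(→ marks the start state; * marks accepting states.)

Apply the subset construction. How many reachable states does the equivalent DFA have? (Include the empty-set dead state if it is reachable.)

5

Start state of the DFA: {s0}.
{s0} --0--> {s0, s1}  [new]
{s0} --1--> {s0, s1, s3, s4, s5, s6}  [new]
{s0, s1} --0--> {s0, s1, s5, s6}  [new]
{s0, s1} --1--> {s0, s1, s3, s4, s5, s6}  [seen]
{s0, s1, s3, s4, s5, s6} --0--> {s0, s1, s2, s3, s4, s5, s6}  [new]
{s0, s1, s3, s4, s5, s6} --1--> {s0, s1, s2, s3, s4, s5, s6}  [seen]
{s0, s1, s5, s6} --0--> {s0, s1, s2, s3, s4, s5, s6}  [seen]
{s0, s1, s5, s6} --1--> {s0, s1, s2, s3, s4, s5, s6}  [seen]
{s0, s1, s2, s3, s4, s5, s6} --0--> {s0, s1, s2, s3, s4, s5, s6}  [seen]
{s0, s1, s2, s3, s4, s5, s6} --1--> {s0, s1, s2, s3, s4, s5, s6}  [seen]
Reachable DFA states: {s0}, {s0, s1}, {s0, s1, s3, s4, s5, s6}, {s0, s1, s5, s6}, {s0, s1, s2, s3, s4, s5, s6}.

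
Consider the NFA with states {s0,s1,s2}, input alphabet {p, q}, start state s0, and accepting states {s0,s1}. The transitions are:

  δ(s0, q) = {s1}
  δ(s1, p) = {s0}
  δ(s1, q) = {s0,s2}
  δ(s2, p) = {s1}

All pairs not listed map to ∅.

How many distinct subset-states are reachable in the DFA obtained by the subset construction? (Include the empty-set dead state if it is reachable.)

4

Start state of the DFA: {s0}.
{s0} --p--> ∅  [new]
{s0} --q--> {s1}  [new]
∅ --p--> ∅  [seen]
∅ --q--> ∅  [seen]
{s1} --p--> {s0}  [seen]
{s1} --q--> {s0,s2}  [new]
{s0,s2} --p--> {s1}  [seen]
{s0,s2} --q--> {s1}  [seen]
Reachable DFA states: {s0}, ∅, {s1}, {s0,s2}.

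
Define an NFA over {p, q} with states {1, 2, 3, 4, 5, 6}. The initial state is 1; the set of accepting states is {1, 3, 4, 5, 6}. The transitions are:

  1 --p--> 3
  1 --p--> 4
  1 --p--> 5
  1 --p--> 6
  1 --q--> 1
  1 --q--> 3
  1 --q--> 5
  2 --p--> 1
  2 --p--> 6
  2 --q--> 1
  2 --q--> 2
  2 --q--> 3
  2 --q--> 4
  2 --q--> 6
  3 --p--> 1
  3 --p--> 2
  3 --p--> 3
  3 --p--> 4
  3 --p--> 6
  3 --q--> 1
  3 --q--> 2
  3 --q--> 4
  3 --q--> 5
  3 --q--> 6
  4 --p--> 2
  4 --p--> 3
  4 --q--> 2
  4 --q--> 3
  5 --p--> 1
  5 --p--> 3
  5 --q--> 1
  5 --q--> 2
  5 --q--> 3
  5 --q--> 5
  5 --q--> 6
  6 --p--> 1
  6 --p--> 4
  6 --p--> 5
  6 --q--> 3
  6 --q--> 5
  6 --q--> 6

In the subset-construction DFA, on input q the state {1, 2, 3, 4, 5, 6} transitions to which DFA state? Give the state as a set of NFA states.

δ(1,q) = {1, 3, 5}; δ(2,q) = {1, 2, 3, 4, 6}; δ(3,q) = {1, 2, 4, 5, 6}; δ(4,q) = {2, 3}; δ(5,q) = {1, 2, 3, 5, 6}; δ(6,q) = {3, 5, 6}.
Union: {1, 2, 3, 4, 5, 6}.

{1, 2, 3, 4, 5, 6}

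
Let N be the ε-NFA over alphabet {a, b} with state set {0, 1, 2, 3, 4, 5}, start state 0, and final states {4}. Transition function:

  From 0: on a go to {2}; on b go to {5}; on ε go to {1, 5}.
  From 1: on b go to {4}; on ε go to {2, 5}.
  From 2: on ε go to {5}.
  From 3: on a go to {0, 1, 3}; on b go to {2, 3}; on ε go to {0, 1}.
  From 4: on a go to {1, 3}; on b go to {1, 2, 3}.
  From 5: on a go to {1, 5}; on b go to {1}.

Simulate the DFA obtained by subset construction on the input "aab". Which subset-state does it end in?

{1, 2, 4, 5}

Start: {0, 1, 2, 5}.
δ(0,a) = {2}; δ(1,a) = ∅; δ(2,a) = ∅; δ(5,a) = {1, 5}.
Union: {1, 2, 5}.
After a: {1, 2, 5}.
δ(1,a) = ∅; δ(2,a) = ∅; δ(5,a) = {1, 5}.
Union: {1, 5}.
ε-closure gives {1, 2, 5}.
After a: {1, 2, 5}.
δ(1,b) = {4}; δ(2,b) = ∅; δ(5,b) = {1}.
Union: {1, 4}.
ε-closure gives {1, 2, 4, 5}.
After b: {1, 2, 4, 5}.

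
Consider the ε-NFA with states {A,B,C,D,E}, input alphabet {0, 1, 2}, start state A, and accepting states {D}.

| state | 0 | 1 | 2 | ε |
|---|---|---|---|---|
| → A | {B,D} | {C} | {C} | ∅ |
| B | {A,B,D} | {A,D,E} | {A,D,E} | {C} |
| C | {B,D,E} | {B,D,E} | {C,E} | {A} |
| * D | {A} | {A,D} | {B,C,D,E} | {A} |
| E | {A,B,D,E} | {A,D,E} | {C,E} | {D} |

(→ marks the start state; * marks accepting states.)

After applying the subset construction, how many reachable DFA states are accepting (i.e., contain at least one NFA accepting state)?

3

Start state of the DFA: {A} (ε-closure of the NFA start).
{A} --0--> {A,B,C,D}  [new]
{A} --1--> {A,C}  [new]
{A} --2--> {A,C}  [seen]
{A,B,C,D} --0--> {A,B,C,D,E}  [new]
{A,B,C,D} --1--> {A,B,C,D,E}  [seen]
{A,B,C,D} --2--> {A,B,C,D,E}  [seen]
{A,C} --0--> {A,B,C,D,E}  [seen]
{A,C} --1--> {A,B,C,D,E}  [seen]
{A,C} --2--> {A,C,D,E}  [new]
{A,B,C,D,E} --0--> {A,B,C,D,E}  [seen]
{A,B,C,D,E} --1--> {A,B,C,D,E}  [seen]
{A,B,C,D,E} --2--> {A,B,C,D,E}  [seen]
{A,C,D,E} --0--> {A,B,C,D,E}  [seen]
{A,C,D,E} --1--> {A,B,C,D,E}  [seen]
{A,C,D,E} --2--> {A,B,C,D,E}  [seen]
Reachable DFA states: {A}, {A,B,C,D}, {A,C}, {A,B,C,D,E}, {A,C,D,E}.
Accepting DFA states (contain an NFA accepting state): {A,B,C,D}, {A,B,C,D,E}, {A,C,D,E}.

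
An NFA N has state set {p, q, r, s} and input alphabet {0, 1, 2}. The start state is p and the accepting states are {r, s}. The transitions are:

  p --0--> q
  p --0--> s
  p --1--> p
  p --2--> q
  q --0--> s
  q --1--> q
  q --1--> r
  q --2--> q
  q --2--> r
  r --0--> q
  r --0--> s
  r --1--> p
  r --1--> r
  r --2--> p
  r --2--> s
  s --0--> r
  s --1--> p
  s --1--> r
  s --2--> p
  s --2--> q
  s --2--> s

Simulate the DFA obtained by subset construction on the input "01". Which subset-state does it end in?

Start: {p}.
δ(p,0) = {q, s}.
Union: {q, s}.
After 0: {q, s}.
δ(q,1) = {q, r}; δ(s,1) = {p, r}.
Union: {p, q, r}.
After 1: {p, q, r}.

{p, q, r}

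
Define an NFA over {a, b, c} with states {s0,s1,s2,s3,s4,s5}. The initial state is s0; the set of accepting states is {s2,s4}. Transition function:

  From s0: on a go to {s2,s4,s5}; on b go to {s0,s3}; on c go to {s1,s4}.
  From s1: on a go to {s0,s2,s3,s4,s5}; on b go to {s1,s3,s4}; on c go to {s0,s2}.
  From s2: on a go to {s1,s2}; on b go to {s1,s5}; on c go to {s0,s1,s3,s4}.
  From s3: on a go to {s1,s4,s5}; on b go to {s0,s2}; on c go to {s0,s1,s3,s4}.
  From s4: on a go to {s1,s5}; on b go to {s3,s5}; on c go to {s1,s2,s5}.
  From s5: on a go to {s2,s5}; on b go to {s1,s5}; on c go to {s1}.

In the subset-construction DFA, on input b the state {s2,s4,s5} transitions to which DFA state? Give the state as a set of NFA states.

δ(s2,b) = {s1,s5}; δ(s4,b) = {s3,s5}; δ(s5,b) = {s1,s5}.
Union: {s1,s3,s5}.

{s1,s3,s5}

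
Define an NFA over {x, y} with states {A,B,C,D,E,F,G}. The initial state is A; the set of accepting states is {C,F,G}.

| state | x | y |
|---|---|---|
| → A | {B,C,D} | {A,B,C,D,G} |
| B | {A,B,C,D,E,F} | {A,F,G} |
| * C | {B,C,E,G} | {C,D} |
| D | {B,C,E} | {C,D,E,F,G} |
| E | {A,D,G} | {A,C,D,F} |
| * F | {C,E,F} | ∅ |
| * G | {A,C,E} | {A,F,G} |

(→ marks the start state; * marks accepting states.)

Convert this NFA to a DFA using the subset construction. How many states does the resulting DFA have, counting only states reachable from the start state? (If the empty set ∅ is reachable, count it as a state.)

Start state of the DFA: {A}.
{A} --x--> {B,C,D}  [new]
{A} --y--> {A,B,C,D,G}  [new]
{B,C,D} --x--> {A,B,C,D,E,F,G}  [new]
{B,C,D} --y--> {A,C,D,E,F,G}  [new]
{A,B,C,D,G} --x--> {A,B,C,D,E,F,G}  [seen]
{A,B,C,D,G} --y--> {A,B,C,D,E,F,G}  [seen]
{A,B,C,D,E,F,G} --x--> {A,B,C,D,E,F,G}  [seen]
{A,B,C,D,E,F,G} --y--> {A,B,C,D,E,F,G}  [seen]
{A,C,D,E,F,G} --x--> {A,B,C,D,E,F,G}  [seen]
{A,C,D,E,F,G} --y--> {A,B,C,D,E,F,G}  [seen]
Reachable DFA states: {A}, {B,C,D}, {A,B,C,D,G}, {A,B,C,D,E,F,G}, {A,C,D,E,F,G}.

5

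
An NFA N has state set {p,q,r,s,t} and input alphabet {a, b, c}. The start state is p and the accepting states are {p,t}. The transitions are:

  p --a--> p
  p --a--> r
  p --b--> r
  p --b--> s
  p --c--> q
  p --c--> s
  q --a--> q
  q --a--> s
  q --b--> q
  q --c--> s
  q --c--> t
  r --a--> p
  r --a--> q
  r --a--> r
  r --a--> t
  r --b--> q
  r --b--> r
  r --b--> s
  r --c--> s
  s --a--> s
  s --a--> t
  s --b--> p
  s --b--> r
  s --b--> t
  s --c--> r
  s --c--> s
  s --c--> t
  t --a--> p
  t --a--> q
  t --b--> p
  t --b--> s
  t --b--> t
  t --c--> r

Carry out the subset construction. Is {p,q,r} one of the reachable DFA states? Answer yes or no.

no

Start state of the DFA: {p}.
{p} --a--> {p,r}  [new]
{p} --b--> {r,s}  [new]
{p} --c--> {q,s}  [new]
{p,r} --a--> {p,q,r,t}  [new]
{p,r} --b--> {q,r,s}  [new]
{p,r} --c--> {q,s}  [seen]
{r,s} --a--> {p,q,r,s,t}  [new]
{r,s} --b--> {p,q,r,s,t}  [seen]
{r,s} --c--> {r,s,t}  [new]
{q,s} --a--> {q,s,t}  [new]
{q,s} --b--> {p,q,r,t}  [seen]
{q,s} --c--> {r,s,t}  [seen]
{p,q,r,t} --a--> {p,q,r,s,t}  [seen]
{p,q,r,t} --b--> {p,q,r,s,t}  [seen]
{p,q,r,t} --c--> {q,r,s,t}  [new]
{q,r,s} --a--> {p,q,r,s,t}  [seen]
{q,r,s} --b--> {p,q,r,s,t}  [seen]
{q,r,s} --c--> {r,s,t}  [seen]
{p,q,r,s,t} --a--> {p,q,r,s,t}  [seen]
{p,q,r,s,t} --b--> {p,q,r,s,t}  [seen]
{p,q,r,s,t} --c--> {q,r,s,t}  [seen]
{r,s,t} --a--> {p,q,r,s,t}  [seen]
{r,s,t} --b--> {p,q,r,s,t}  [seen]
{r,s,t} --c--> {r,s,t}  [seen]
{q,s,t} --a--> {p,q,s,t}  [new]
{q,s,t} --b--> {p,q,r,s,t}  [seen]
{q,s,t} --c--> {r,s,t}  [seen]
{q,r,s,t} --a--> {p,q,r,s,t}  [seen]
{q,r,s,t} --b--> {p,q,r,s,t}  [seen]
{q,r,s,t} --c--> {r,s,t}  [seen]
{p,q,s,t} --a--> {p,q,r,s,t}  [seen]
{p,q,s,t} --b--> {p,q,r,s,t}  [seen]
{p,q,s,t} --c--> {q,r,s,t}  [seen]
Reachable DFA states: {p}, {p,r}, {r,s}, {q,s}, {p,q,r,t}, {q,r,s}, {p,q,r,s,t}, {r,s,t}, {q,s,t}, {q,r,s,t}, {p,q,s,t}.
{p,q,r} is not among them.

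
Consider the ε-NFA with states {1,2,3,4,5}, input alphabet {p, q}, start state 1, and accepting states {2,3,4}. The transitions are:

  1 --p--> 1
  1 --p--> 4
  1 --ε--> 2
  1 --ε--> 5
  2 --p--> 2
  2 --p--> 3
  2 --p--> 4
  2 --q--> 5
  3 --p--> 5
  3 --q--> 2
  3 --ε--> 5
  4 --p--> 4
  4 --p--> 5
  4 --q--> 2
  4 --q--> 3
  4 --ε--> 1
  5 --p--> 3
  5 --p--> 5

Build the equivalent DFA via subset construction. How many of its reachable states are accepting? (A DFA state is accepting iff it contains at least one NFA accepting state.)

6

Start state of the DFA: {1,2,5} (ε-closure of the NFA start).
{1,2,5} --p--> {1,2,3,4,5}  [new]
{1,2,5} --q--> {5}  [new]
{1,2,3,4,5} --p--> {1,2,3,4,5}  [seen]
{1,2,3,4,5} --q--> {2,3,5}  [new]
{5} --p--> {3,5}  [new]
{5} --q--> ∅  [new]
{2,3,5} --p--> {1,2,3,4,5}  [seen]
{2,3,5} --q--> {2,5}  [new]
{3,5} --p--> {3,5}  [seen]
{3,5} --q--> {2}  [new]
∅ --p--> ∅  [seen]
∅ --q--> ∅  [seen]
{2,5} --p--> {1,2,3,4,5}  [seen]
{2,5} --q--> {5}  [seen]
{2} --p--> {1,2,3,4,5}  [seen]
{2} --q--> {5}  [seen]
Reachable DFA states: {1,2,5}, {1,2,3,4,5}, {5}, {2,3,5}, {3,5}, ∅, {2,5}, {2}.
Accepting DFA states (contain an NFA accepting state): {1,2,5}, {1,2,3,4,5}, {2,3,5}, {3,5}, {2,5}, {2}.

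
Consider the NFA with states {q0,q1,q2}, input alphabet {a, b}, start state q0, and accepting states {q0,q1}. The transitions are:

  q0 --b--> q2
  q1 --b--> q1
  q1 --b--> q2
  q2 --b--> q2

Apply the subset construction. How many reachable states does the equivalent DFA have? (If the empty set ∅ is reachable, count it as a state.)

Start state of the DFA: {q0}.
{q0} --a--> ∅  [new]
{q0} --b--> {q2}  [new]
∅ --a--> ∅  [seen]
∅ --b--> ∅  [seen]
{q2} --a--> ∅  [seen]
{q2} --b--> {q2}  [seen]
Reachable DFA states: {q0}, ∅, {q2}.

3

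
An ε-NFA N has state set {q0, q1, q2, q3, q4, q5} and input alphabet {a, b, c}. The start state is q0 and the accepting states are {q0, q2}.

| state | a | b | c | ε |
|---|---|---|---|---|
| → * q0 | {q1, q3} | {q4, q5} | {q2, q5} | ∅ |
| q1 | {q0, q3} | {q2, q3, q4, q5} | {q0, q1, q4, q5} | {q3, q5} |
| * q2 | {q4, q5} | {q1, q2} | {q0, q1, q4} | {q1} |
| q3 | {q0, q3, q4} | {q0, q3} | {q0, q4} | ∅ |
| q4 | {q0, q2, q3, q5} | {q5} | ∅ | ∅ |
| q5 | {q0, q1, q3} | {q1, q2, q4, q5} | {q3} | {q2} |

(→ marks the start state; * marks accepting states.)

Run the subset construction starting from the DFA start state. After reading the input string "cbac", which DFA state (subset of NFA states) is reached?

{q0, q1, q2, q3, q4, q5}

Start: {q0}.
δ(q0,c) = {q2, q5}.
Union: {q2, q5}.
ε-closure gives {q1, q2, q3, q5}.
After c: {q1, q2, q3, q5}.
δ(q1,b) = {q2, q3, q4, q5}; δ(q2,b) = {q1, q2}; δ(q3,b) = {q0, q3}; δ(q5,b) = {q1, q2, q4, q5}.
Union: {q0, q1, q2, q3, q4, q5}.
After b: {q0, q1, q2, q3, q4, q5}.
δ(q0,a) = {q1, q3}; δ(q1,a) = {q0, q3}; δ(q2,a) = {q4, q5}; δ(q3,a) = {q0, q3, q4}; δ(q4,a) = {q0, q2, q3, q5}; δ(q5,a) = {q0, q1, q3}.
Union: {q0, q1, q2, q3, q4, q5}.
After a: {q0, q1, q2, q3, q4, q5}.
δ(q0,c) = {q2, q5}; δ(q1,c) = {q0, q1, q4, q5}; δ(q2,c) = {q0, q1, q4}; δ(q3,c) = {q0, q4}; δ(q4,c) = ∅; δ(q5,c) = {q3}.
Union: {q0, q1, q2, q3, q4, q5}.
After c: {q0, q1, q2, q3, q4, q5}.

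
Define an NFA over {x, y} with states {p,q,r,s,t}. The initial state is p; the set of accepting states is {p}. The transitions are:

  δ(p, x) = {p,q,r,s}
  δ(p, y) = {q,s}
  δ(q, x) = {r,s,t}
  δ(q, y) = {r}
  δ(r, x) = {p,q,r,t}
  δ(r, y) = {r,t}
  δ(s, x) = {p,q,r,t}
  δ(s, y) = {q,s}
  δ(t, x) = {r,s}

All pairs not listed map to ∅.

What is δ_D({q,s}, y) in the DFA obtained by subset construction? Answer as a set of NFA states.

{q,r,s}

δ(q,y) = {r}; δ(s,y) = {q,s}.
Union: {q,r,s}.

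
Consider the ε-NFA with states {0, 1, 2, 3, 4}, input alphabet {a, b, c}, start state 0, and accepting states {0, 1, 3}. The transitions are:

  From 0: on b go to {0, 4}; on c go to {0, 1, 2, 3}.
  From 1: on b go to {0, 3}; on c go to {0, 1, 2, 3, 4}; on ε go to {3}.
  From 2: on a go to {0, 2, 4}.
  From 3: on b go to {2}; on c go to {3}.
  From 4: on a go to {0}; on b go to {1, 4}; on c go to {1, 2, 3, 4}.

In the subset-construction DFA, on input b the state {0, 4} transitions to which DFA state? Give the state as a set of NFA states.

{0, 1, 3, 4}

δ(0,b) = {0, 4}; δ(4,b) = {1, 4}.
Union: {0, 1, 4}.
ε-closure gives {0, 1, 3, 4}.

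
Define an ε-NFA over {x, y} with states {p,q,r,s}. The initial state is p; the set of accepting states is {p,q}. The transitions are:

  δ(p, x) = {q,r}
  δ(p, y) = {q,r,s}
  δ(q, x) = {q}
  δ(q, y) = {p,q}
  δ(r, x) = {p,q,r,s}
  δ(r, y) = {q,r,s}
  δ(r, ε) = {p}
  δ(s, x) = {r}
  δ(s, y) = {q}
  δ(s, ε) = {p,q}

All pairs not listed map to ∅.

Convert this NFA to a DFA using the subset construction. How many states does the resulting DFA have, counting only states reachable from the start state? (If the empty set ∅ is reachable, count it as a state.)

Start state of the DFA: {p} (ε-closure of the NFA start).
{p} --x--> {p,q,r}  [new]
{p} --y--> {p,q,r,s}  [new]
{p,q,r} --x--> {p,q,r,s}  [seen]
{p,q,r} --y--> {p,q,r,s}  [seen]
{p,q,r,s} --x--> {p,q,r,s}  [seen]
{p,q,r,s} --y--> {p,q,r,s}  [seen]
Reachable DFA states: {p}, {p,q,r}, {p,q,r,s}.

3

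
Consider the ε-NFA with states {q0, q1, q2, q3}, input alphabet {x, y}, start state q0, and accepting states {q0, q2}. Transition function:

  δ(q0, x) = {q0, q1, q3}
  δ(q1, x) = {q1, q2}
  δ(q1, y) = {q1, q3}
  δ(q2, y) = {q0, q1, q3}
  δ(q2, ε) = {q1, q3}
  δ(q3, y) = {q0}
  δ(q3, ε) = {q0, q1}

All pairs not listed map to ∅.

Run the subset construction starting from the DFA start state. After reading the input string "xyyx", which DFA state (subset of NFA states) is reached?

Start: {q0}.
δ(q0,x) = {q0, q1, q3}.
Union: {q0, q1, q3}.
After x: {q0, q1, q3}.
δ(q0,y) = ∅; δ(q1,y) = {q1, q3}; δ(q3,y) = {q0}.
Union: {q0, q1, q3}.
After y: {q0, q1, q3}.
δ(q0,y) = ∅; δ(q1,y) = {q1, q3}; δ(q3,y) = {q0}.
Union: {q0, q1, q3}.
After y: {q0, q1, q3}.
δ(q0,x) = {q0, q1, q3}; δ(q1,x) = {q1, q2}; δ(q3,x) = ∅.
Union: {q0, q1, q2, q3}.
After x: {q0, q1, q2, q3}.

{q0, q1, q2, q3}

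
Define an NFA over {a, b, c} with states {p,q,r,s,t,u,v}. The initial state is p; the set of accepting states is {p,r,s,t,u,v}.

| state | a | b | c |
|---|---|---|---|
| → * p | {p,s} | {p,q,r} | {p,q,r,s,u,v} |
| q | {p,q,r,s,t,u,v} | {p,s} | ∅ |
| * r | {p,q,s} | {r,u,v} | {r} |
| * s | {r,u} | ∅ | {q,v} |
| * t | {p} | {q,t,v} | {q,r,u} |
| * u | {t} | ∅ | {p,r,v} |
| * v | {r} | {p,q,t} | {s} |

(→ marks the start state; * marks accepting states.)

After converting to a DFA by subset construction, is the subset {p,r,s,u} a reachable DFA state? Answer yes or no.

yes

Start state of the DFA: {p}.
{p} --a--> {p,s}  [new]
{p} --b--> {p,q,r}  [new]
{p} --c--> {p,q,r,s,u,v}  [new]
{p,s} --a--> {p,r,s,u}  [new]
{p,s} --b--> {p,q,r}  [seen]
{p,s} --c--> {p,q,r,s,u,v}  [seen]
{p,q,r} --a--> {p,q,r,s,t,u,v}  [new]
{p,q,r} --b--> {p,q,r,s,u,v}  [seen]
{p,q,r} --c--> {p,q,r,s,u,v}  [seen]
{p,q,r,s,u,v} --a--> {p,q,r,s,t,u,v}  [seen]
{p,q,r,s,u,v} --b--> {p,q,r,s,t,u,v}  [seen]
{p,q,r,s,u,v} --c--> {p,q,r,s,u,v}  [seen]
{p,r,s,u} --a--> {p,q,r,s,t,u}  [new]
{p,r,s,u} --b--> {p,q,r,u,v}  [new]
{p,r,s,u} --c--> {p,q,r,s,u,v}  [seen]
{p,q,r,s,t,u,v} --a--> {p,q,r,s,t,u,v}  [seen]
{p,q,r,s,t,u,v} --b--> {p,q,r,s,t,u,v}  [seen]
{p,q,r,s,t,u,v} --c--> {p,q,r,s,u,v}  [seen]
{p,q,r,s,t,u} --a--> {p,q,r,s,t,u,v}  [seen]
{p,q,r,s,t,u} --b--> {p,q,r,s,t,u,v}  [seen]
{p,q,r,s,t,u} --c--> {p,q,r,s,u,v}  [seen]
{p,q,r,u,v} --a--> {p,q,r,s,t,u,v}  [seen]
{p,q,r,u,v} --b--> {p,q,r,s,t,u,v}  [seen]
{p,q,r,u,v} --c--> {p,q,r,s,u,v}  [seen]
Reachable DFA states: {p}, {p,s}, {p,q,r}, {p,q,r,s,u,v}, {p,r,s,u}, {p,q,r,s,t,u,v}, {p,q,r,s,t,u}, {p,q,r,u,v}.
{p,r,s,u} is among them.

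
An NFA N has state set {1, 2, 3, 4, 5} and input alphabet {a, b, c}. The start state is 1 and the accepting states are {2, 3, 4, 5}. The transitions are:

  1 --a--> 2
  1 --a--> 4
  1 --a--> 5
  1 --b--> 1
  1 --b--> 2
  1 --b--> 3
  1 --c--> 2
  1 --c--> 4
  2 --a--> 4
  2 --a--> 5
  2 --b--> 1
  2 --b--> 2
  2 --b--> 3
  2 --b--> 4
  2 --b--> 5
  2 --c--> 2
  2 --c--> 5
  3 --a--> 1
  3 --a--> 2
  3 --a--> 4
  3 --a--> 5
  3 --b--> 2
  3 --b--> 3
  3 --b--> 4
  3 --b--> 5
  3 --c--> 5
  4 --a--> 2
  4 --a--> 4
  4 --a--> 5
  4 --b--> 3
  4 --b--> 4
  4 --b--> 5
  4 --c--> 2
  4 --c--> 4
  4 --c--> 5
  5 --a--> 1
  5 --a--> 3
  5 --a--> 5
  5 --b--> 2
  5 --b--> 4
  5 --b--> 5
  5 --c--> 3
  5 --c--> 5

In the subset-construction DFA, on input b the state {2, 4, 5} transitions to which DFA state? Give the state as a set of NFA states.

{1, 2, 3, 4, 5}

δ(2,b) = {1, 2, 3, 4, 5}; δ(4,b) = {3, 4, 5}; δ(5,b) = {2, 4, 5}.
Union: {1, 2, 3, 4, 5}.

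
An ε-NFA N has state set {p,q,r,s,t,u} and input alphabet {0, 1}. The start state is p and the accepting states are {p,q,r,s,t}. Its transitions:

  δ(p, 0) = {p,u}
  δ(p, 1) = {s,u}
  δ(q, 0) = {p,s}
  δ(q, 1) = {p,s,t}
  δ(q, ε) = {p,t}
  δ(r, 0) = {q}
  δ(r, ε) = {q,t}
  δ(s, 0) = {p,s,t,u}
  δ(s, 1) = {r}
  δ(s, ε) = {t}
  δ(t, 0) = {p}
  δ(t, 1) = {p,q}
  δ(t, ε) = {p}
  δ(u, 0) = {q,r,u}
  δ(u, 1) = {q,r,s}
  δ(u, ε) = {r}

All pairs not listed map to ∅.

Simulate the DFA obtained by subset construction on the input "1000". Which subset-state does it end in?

Start: {p}.
δ(p,1) = {s,u}.
Union: {s,u}.
ε-closure gives {p,q,r,s,t,u}.
After 1: {p,q,r,s,t,u}.
δ(p,0) = {p,u}; δ(q,0) = {p,s}; δ(r,0) = {q}; δ(s,0) = {p,s,t,u}; δ(t,0) = {p}; δ(u,0) = {q,r,u}.
Union: {p,q,r,s,t,u}.
After 0: {p,q,r,s,t,u}.
δ(p,0) = {p,u}; δ(q,0) = {p,s}; δ(r,0) = {q}; δ(s,0) = {p,s,t,u}; δ(t,0) = {p}; δ(u,0) = {q,r,u}.
Union: {p,q,r,s,t,u}.
After 0: {p,q,r,s,t,u}.
δ(p,0) = {p,u}; δ(q,0) = {p,s}; δ(r,0) = {q}; δ(s,0) = {p,s,t,u}; δ(t,0) = {p}; δ(u,0) = {q,r,u}.
Union: {p,q,r,s,t,u}.
After 0: {p,q,r,s,t,u}.

{p,q,r,s,t,u}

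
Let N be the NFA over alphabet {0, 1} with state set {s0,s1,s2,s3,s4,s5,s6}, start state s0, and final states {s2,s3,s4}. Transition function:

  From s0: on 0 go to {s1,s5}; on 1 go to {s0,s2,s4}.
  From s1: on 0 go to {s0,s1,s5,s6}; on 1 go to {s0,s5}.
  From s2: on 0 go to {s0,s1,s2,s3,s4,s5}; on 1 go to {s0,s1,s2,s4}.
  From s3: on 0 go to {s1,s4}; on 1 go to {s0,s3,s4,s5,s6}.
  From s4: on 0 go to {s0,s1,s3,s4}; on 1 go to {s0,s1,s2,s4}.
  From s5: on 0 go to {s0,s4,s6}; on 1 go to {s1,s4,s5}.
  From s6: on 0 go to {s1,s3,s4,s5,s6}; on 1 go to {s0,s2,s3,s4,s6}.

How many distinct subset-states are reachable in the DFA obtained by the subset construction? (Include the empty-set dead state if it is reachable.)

10

Start state of the DFA: {s0}.
{s0} --0--> {s1,s5}  [new]
{s0} --1--> {s0,s2,s4}  [new]
{s1,s5} --0--> {s0,s1,s4,s5,s6}  [new]
{s1,s5} --1--> {s0,s1,s4,s5}  [new]
{s0,s2,s4} --0--> {s0,s1,s2,s3,s4,s5}  [new]
{s0,s2,s4} --1--> {s0,s1,s2,s4}  [new]
{s0,s1,s4,s5,s6} --0--> {s0,s1,s3,s4,s5,s6}  [new]
{s0,s1,s4,s5,s6} --1--> {s0,s1,s2,s3,s4,s5,s6}  [new]
{s0,s1,s4,s5} --0--> {s0,s1,s3,s4,s5,s6}  [seen]
{s0,s1,s4,s5} --1--> {s0,s1,s2,s4,s5}  [new]
{s0,s1,s2,s3,s4,s5} --0--> {s0,s1,s2,s3,s4,s5,s6}  [seen]
{s0,s1,s2,s3,s4,s5} --1--> {s0,s1,s2,s3,s4,s5,s6}  [seen]
{s0,s1,s2,s4} --0--> {s0,s1,s2,s3,s4,s5,s6}  [seen]
{s0,s1,s2,s4} --1--> {s0,s1,s2,s4,s5}  [seen]
{s0,s1,s3,s4,s5,s6} --0--> {s0,s1,s3,s4,s5,s6}  [seen]
{s0,s1,s3,s4,s5,s6} --1--> {s0,s1,s2,s3,s4,s5,s6}  [seen]
{s0,s1,s2,s3,s4,s5,s6} --0--> {s0,s1,s2,s3,s4,s5,s6}  [seen]
{s0,s1,s2,s3,s4,s5,s6} --1--> {s0,s1,s2,s3,s4,s5,s6}  [seen]
{s0,s1,s2,s4,s5} --0--> {s0,s1,s2,s3,s4,s5,s6}  [seen]
{s0,s1,s2,s4,s5} --1--> {s0,s1,s2,s4,s5}  [seen]
Reachable DFA states: {s0}, {s1,s5}, {s0,s2,s4}, {s0,s1,s4,s5,s6}, {s0,s1,s4,s5}, {s0,s1,s2,s3,s4,s5}, {s0,s1,s2,s4}, {s0,s1,s3,s4,s5,s6}, {s0,s1,s2,s3,s4,s5,s6}, {s0,s1,s2,s4,s5}.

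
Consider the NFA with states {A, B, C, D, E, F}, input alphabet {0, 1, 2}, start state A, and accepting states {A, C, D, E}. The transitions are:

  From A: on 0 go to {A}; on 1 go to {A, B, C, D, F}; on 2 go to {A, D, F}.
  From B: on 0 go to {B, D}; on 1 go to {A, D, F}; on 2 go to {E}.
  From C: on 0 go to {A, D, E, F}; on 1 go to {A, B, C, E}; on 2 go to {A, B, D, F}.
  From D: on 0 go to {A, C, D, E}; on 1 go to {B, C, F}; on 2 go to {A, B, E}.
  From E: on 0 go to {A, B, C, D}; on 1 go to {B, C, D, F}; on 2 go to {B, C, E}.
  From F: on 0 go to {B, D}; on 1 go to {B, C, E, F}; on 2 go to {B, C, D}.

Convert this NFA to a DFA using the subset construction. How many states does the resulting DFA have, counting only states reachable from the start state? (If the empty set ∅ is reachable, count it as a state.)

5

Start state of the DFA: {A}.
{A} --0--> {A}  [seen]
{A} --1--> {A, B, C, D, F}  [new]
{A} --2--> {A, D, F}  [new]
{A, B, C, D, F} --0--> {A, B, C, D, E, F}  [new]
{A, B, C, D, F} --1--> {A, B, C, D, E, F}  [seen]
{A, B, C, D, F} --2--> {A, B, C, D, E, F}  [seen]
{A, D, F} --0--> {A, B, C, D, E}  [new]
{A, D, F} --1--> {A, B, C, D, E, F}  [seen]
{A, D, F} --2--> {A, B, C, D, E, F}  [seen]
{A, B, C, D, E, F} --0--> {A, B, C, D, E, F}  [seen]
{A, B, C, D, E, F} --1--> {A, B, C, D, E, F}  [seen]
{A, B, C, D, E, F} --2--> {A, B, C, D, E, F}  [seen]
{A, B, C, D, E} --0--> {A, B, C, D, E, F}  [seen]
{A, B, C, D, E} --1--> {A, B, C, D, E, F}  [seen]
{A, B, C, D, E} --2--> {A, B, C, D, E, F}  [seen]
Reachable DFA states: {A}, {A, B, C, D, F}, {A, D, F}, {A, B, C, D, E, F}, {A, B, C, D, E}.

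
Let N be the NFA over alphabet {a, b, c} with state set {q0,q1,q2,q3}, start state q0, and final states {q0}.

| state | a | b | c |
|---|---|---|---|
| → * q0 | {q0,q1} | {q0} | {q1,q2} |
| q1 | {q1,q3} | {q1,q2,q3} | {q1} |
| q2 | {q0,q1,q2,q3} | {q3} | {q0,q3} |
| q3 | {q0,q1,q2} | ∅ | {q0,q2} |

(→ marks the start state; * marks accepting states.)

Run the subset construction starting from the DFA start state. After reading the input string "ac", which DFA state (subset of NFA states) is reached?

{q1,q2}

Start: {q0}.
δ(q0,a) = {q0,q1}.
Union: {q0,q1}.
After a: {q0,q1}.
δ(q0,c) = {q1,q2}; δ(q1,c) = {q1}.
Union: {q1,q2}.
After c: {q1,q2}.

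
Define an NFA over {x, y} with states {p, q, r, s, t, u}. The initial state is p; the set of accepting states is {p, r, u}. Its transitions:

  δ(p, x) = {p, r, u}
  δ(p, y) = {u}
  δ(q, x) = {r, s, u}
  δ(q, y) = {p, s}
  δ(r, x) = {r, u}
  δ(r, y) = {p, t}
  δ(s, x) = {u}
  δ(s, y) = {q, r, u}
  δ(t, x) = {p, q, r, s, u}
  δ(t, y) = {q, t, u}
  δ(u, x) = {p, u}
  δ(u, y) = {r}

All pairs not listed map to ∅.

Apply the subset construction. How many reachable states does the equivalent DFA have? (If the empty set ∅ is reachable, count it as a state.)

Start state of the DFA: {p}.
{p} --x--> {p, r, u}  [new]
{p} --y--> {u}  [new]
{p, r, u} --x--> {p, r, u}  [seen]
{p, r, u} --y--> {p, r, t, u}  [new]
{u} --x--> {p, u}  [new]
{u} --y--> {r}  [new]
{p, r, t, u} --x--> {p, q, r, s, u}  [new]
{p, r, t, u} --y--> {p, q, r, t, u}  [new]
{p, u} --x--> {p, r, u}  [seen]
{p, u} --y--> {r, u}  [new]
{r} --x--> {r, u}  [seen]
{r} --y--> {p, t}  [new]
{p, q, r, s, u} --x--> {p, r, s, u}  [new]
{p, q, r, s, u} --y--> {p, q, r, s, t, u}  [new]
{p, q, r, t, u} --x--> {p, q, r, s, u}  [seen]
{p, q, r, t, u} --y--> {p, q, r, s, t, u}  [seen]
{r, u} --x--> {p, r, u}  [seen]
{r, u} --y--> {p, r, t}  [new]
{p, t} --x--> {p, q, r, s, u}  [seen]
{p, t} --y--> {q, t, u}  [new]
{p, r, s, u} --x--> {p, r, u}  [seen]
{p, r, s, u} --y--> {p, q, r, t, u}  [seen]
{p, q, r, s, t, u} --x--> {p, q, r, s, u}  [seen]
{p, q, r, s, t, u} --y--> {p, q, r, s, t, u}  [seen]
{p, r, t} --x--> {p, q, r, s, u}  [seen]
{p, r, t} --y--> {p, q, t, u}  [new]
{q, t, u} --x--> {p, q, r, s, u}  [seen]
{q, t, u} --y--> {p, q, r, s, t, u}  [seen]
{p, q, t, u} --x--> {p, q, r, s, u}  [seen]
{p, q, t, u} --y--> {p, q, r, s, t, u}  [seen]
Reachable DFA states: {p}, {p, r, u}, {u}, {p, r, t, u}, {p, u}, {r}, {p, q, r, s, u}, {p, q, r, t, u}, {r, u}, {p, t}, {p, r, s, u}, {p, q, r, s, t, u}, {p, r, t}, {q, t, u}, {p, q, t, u}.

15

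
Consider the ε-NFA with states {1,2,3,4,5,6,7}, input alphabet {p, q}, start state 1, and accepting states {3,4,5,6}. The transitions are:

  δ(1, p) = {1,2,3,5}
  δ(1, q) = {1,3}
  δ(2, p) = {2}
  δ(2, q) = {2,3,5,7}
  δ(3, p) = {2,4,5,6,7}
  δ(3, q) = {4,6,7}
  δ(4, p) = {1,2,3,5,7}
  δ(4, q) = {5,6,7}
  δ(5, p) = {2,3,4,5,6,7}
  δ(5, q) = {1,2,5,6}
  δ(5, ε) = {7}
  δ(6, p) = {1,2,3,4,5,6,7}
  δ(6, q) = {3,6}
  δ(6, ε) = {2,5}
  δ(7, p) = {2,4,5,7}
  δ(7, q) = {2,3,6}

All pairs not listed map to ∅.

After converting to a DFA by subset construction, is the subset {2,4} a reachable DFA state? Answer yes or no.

no

Start state of the DFA: {1} (ε-closure of the NFA start).
{1} --p--> {1,2,3,5,7}  [new]
{1} --q--> {1,3}  [new]
{1,2,3,5,7} --p--> {1,2,3,4,5,6,7}  [new]
{1,2,3,5,7} --q--> {1,2,3,4,5,6,7}  [seen]
{1,3} --p--> {1,2,3,4,5,6,7}  [seen]
{1,3} --q--> {1,2,3,4,5,6,7}  [seen]
{1,2,3,4,5,6,7} --p--> {1,2,3,4,5,6,7}  [seen]
{1,2,3,4,5,6,7} --q--> {1,2,3,4,5,6,7}  [seen]
Reachable DFA states: {1}, {1,2,3,5,7}, {1,3}, {1,2,3,4,5,6,7}.
{2,4} is not among them.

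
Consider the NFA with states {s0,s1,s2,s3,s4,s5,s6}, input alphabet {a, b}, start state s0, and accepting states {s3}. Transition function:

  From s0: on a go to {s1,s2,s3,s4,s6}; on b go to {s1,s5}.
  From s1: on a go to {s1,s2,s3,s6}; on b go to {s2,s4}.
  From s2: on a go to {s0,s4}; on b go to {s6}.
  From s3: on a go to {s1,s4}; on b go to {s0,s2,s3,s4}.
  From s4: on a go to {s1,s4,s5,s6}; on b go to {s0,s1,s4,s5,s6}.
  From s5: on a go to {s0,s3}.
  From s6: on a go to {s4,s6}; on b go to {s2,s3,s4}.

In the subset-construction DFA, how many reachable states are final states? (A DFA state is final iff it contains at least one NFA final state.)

Start state of the DFA: {s0}.
{s0} --a--> {s1,s2,s3,s4,s6}  [new]
{s0} --b--> {s1,s5}  [new]
{s1,s2,s3,s4,s6} --a--> {s0,s1,s2,s3,s4,s5,s6}  [new]
{s1,s2,s3,s4,s6} --b--> {s0,s1,s2,s3,s4,s5,s6}  [seen]
{s1,s5} --a--> {s0,s1,s2,s3,s6}  [new]
{s1,s5} --b--> {s2,s4}  [new]
{s0,s1,s2,s3,s4,s5,s6} --a--> {s0,s1,s2,s3,s4,s5,s6}  [seen]
{s0,s1,s2,s3,s4,s5,s6} --b--> {s0,s1,s2,s3,s4,s5,s6}  [seen]
{s0,s1,s2,s3,s6} --a--> {s0,s1,s2,s3,s4,s6}  [new]
{s0,s1,s2,s3,s6} --b--> {s0,s1,s2,s3,s4,s5,s6}  [seen]
{s2,s4} --a--> {s0,s1,s4,s5,s6}  [new]
{s2,s4} --b--> {s0,s1,s4,s5,s6}  [seen]
{s0,s1,s2,s3,s4,s6} --a--> {s0,s1,s2,s3,s4,s5,s6}  [seen]
{s0,s1,s2,s3,s4,s6} --b--> {s0,s1,s2,s3,s4,s5,s6}  [seen]
{s0,s1,s4,s5,s6} --a--> {s0,s1,s2,s3,s4,s5,s6}  [seen]
{s0,s1,s4,s5,s6} --b--> {s0,s1,s2,s3,s4,s5,s6}  [seen]
Reachable DFA states: {s0}, {s1,s2,s3,s4,s6}, {s1,s5}, {s0,s1,s2,s3,s4,s5,s6}, {s0,s1,s2,s3,s6}, {s2,s4}, {s0,s1,s2,s3,s4,s6}, {s0,s1,s4,s5,s6}.
Accepting DFA states (contain an NFA accepting state): {s1,s2,s3,s4,s6}, {s0,s1,s2,s3,s4,s5,s6}, {s0,s1,s2,s3,s6}, {s0,s1,s2,s3,s4,s6}.

4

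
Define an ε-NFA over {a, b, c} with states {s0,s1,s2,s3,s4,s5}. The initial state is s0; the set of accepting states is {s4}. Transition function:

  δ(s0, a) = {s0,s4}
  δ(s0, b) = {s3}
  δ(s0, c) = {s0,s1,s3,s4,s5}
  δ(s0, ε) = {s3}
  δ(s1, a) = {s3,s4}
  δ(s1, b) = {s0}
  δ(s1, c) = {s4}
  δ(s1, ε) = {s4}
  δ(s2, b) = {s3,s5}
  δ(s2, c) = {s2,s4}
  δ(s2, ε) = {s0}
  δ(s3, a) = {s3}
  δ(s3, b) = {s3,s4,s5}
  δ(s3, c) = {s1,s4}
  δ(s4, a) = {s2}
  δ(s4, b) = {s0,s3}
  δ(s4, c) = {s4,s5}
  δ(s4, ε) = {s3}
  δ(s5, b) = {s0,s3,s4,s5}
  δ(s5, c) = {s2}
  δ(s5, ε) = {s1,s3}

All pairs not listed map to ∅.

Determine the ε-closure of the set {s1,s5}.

Begin with {s1,s5}.
s1 →ε {s4}; add s4.
s4 →ε {s3}; add s3.
ε-closure = {s1,s3,s4,s5}.

{s1,s3,s4,s5}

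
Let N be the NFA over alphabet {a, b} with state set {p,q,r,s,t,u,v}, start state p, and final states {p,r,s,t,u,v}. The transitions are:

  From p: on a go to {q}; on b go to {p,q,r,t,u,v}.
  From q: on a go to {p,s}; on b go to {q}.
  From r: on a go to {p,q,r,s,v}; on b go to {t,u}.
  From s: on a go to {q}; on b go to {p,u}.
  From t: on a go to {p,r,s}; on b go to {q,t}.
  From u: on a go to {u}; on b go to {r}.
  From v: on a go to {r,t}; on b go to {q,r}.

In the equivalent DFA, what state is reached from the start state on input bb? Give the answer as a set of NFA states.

{p,q,r,t,u,v}

Start: {p}.
δ(p,b) = {p,q,r,t,u,v}.
Union: {p,q,r,t,u,v}.
After b: {p,q,r,t,u,v}.
δ(p,b) = {p,q,r,t,u,v}; δ(q,b) = {q}; δ(r,b) = {t,u}; δ(t,b) = {q,t}; δ(u,b) = {r}; δ(v,b) = {q,r}.
Union: {p,q,r,t,u,v}.
After b: {p,q,r,t,u,v}.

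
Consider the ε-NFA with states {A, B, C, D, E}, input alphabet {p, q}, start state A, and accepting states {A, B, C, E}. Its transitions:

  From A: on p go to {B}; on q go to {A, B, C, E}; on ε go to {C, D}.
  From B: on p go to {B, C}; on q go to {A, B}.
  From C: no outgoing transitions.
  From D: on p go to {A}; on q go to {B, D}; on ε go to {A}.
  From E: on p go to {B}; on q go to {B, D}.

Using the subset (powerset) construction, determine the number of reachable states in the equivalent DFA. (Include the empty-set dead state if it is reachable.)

Start state of the DFA: {A, C, D} (ε-closure of the NFA start).
{A, C, D} --p--> {A, B, C, D}  [new]
{A, C, D} --q--> {A, B, C, D, E}  [new]
{A, B, C, D} --p--> {A, B, C, D}  [seen]
{A, B, C, D} --q--> {A, B, C, D, E}  [seen]
{A, B, C, D, E} --p--> {A, B, C, D}  [seen]
{A, B, C, D, E} --q--> {A, B, C, D, E}  [seen]
Reachable DFA states: {A, C, D}, {A, B, C, D}, {A, B, C, D, E}.

3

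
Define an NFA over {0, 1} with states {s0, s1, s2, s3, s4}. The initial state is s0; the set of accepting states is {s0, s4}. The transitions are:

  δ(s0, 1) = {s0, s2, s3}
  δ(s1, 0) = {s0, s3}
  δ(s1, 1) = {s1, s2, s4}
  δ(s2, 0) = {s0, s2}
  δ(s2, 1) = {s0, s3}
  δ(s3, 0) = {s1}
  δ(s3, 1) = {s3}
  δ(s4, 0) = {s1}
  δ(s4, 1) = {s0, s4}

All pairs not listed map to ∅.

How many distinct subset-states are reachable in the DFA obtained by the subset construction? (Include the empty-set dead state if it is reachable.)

6

Start state of the DFA: {s0}.
{s0} --0--> ∅  [new]
{s0} --1--> {s0, s2, s3}  [new]
∅ --0--> ∅  [seen]
∅ --1--> ∅  [seen]
{s0, s2, s3} --0--> {s0, s1, s2}  [new]
{s0, s2, s3} --1--> {s0, s2, s3}  [seen]
{s0, s1, s2} --0--> {s0, s2, s3}  [seen]
{s0, s1, s2} --1--> {s0, s1, s2, s3, s4}  [new]
{s0, s1, s2, s3, s4} --0--> {s0, s1, s2, s3}  [new]
{s0, s1, s2, s3, s4} --1--> {s0, s1, s2, s3, s4}  [seen]
{s0, s1, s2, s3} --0--> {s0, s1, s2, s3}  [seen]
{s0, s1, s2, s3} --1--> {s0, s1, s2, s3, s4}  [seen]
Reachable DFA states: {s0}, ∅, {s0, s2, s3}, {s0, s1, s2}, {s0, s1, s2, s3, s4}, {s0, s1, s2, s3}.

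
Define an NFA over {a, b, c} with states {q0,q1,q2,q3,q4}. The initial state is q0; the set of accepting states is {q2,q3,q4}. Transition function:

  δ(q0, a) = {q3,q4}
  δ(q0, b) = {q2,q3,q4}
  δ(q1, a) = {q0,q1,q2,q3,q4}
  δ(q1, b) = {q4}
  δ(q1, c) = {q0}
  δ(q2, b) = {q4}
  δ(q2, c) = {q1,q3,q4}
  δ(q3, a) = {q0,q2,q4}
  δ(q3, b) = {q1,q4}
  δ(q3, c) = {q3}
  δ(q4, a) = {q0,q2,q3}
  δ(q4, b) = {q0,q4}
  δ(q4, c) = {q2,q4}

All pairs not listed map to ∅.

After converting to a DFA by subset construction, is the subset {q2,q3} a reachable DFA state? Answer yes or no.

no

Start state of the DFA: {q0}.
{q0} --a--> {q3,q4}  [new]
{q0} --b--> {q2,q3,q4}  [new]
{q0} --c--> ∅  [new]
{q3,q4} --a--> {q0,q2,q3,q4}  [new]
{q3,q4} --b--> {q0,q1,q4}  [new]
{q3,q4} --c--> {q2,q3,q4}  [seen]
{q2,q3,q4} --a--> {q0,q2,q3,q4}  [seen]
{q2,q3,q4} --b--> {q0,q1,q4}  [seen]
{q2,q3,q4} --c--> {q1,q2,q3,q4}  [new]
∅ --a--> ∅  [seen]
∅ --b--> ∅  [seen]
∅ --c--> ∅  [seen]
{q0,q2,q3,q4} --a--> {q0,q2,q3,q4}  [seen]
{q0,q2,q3,q4} --b--> {q0,q1,q2,q3,q4}  [new]
{q0,q2,q3,q4} --c--> {q1,q2,q3,q4}  [seen]
{q0,q1,q4} --a--> {q0,q1,q2,q3,q4}  [seen]
{q0,q1,q4} --b--> {q0,q2,q3,q4}  [seen]
{q0,q1,q4} --c--> {q0,q2,q4}  [new]
{q1,q2,q3,q4} --a--> {q0,q1,q2,q3,q4}  [seen]
{q1,q2,q3,q4} --b--> {q0,q1,q4}  [seen]
{q1,q2,q3,q4} --c--> {q0,q1,q2,q3,q4}  [seen]
{q0,q1,q2,q3,q4} --a--> {q0,q1,q2,q3,q4}  [seen]
{q0,q1,q2,q3,q4} --b--> {q0,q1,q2,q3,q4}  [seen]
{q0,q1,q2,q3,q4} --c--> {q0,q1,q2,q3,q4}  [seen]
{q0,q2,q4} --a--> {q0,q2,q3,q4}  [seen]
{q0,q2,q4} --b--> {q0,q2,q3,q4}  [seen]
{q0,q2,q4} --c--> {q1,q2,q3,q4}  [seen]
Reachable DFA states: {q0}, {q3,q4}, {q2,q3,q4}, ∅, {q0,q2,q3,q4}, {q0,q1,q4}, {q1,q2,q3,q4}, {q0,q1,q2,q3,q4}, {q0,q2,q4}.
{q2,q3} is not among them.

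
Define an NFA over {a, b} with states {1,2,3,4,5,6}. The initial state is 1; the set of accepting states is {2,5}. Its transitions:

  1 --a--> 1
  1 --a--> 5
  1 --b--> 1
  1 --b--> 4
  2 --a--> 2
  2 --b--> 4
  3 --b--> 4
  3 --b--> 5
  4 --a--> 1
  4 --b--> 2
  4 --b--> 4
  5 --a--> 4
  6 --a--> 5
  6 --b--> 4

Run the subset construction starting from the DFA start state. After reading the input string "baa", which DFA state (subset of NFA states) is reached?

{1,4,5}

Start: {1}.
δ(1,b) = {1,4}.
Union: {1,4}.
After b: {1,4}.
δ(1,a) = {1,5}; δ(4,a) = {1}.
Union: {1,5}.
After a: {1,5}.
δ(1,a) = {1,5}; δ(5,a) = {4}.
Union: {1,4,5}.
After a: {1,4,5}.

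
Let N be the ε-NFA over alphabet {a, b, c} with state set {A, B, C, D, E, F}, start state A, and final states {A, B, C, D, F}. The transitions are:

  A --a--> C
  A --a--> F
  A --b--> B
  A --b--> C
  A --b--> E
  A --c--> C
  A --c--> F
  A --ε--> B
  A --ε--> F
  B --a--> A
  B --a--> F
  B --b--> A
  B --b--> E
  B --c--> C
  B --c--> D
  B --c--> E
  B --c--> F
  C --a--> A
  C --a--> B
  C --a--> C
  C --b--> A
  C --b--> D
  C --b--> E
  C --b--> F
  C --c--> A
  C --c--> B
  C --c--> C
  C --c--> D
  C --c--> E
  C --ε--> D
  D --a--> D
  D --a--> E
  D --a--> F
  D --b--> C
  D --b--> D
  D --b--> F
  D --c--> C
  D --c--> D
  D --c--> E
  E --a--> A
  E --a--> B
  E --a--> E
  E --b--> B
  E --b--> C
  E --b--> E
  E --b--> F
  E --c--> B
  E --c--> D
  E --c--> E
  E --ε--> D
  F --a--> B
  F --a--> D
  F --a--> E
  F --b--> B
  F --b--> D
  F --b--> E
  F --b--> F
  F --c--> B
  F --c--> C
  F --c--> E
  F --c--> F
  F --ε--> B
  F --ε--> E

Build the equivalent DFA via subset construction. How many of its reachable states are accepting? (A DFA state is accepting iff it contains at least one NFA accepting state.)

3

Start state of the DFA: {A, B, D, E, F} (ε-closure of the NFA start).
{A, B, D, E, F} --a--> {A, B, C, D, E, F}  [new]
{A, B, D, E, F} --b--> {A, B, C, D, E, F}  [seen]
{A, B, D, E, F} --c--> {B, C, D, E, F}  [new]
{A, B, C, D, E, F} --a--> {A, B, C, D, E, F}  [seen]
{A, B, C, D, E, F} --b--> {A, B, C, D, E, F}  [seen]
{A, B, C, D, E, F} --c--> {A, B, C, D, E, F}  [seen]
{B, C, D, E, F} --a--> {A, B, C, D, E, F}  [seen]
{B, C, D, E, F} --b--> {A, B, C, D, E, F}  [seen]
{B, C, D, E, F} --c--> {A, B, C, D, E, F}  [seen]
Reachable DFA states: {A, B, D, E, F}, {A, B, C, D, E, F}, {B, C, D, E, F}.
Accepting DFA states (contain an NFA accepting state): {A, B, D, E, F}, {A, B, C, D, E, F}, {B, C, D, E, F}.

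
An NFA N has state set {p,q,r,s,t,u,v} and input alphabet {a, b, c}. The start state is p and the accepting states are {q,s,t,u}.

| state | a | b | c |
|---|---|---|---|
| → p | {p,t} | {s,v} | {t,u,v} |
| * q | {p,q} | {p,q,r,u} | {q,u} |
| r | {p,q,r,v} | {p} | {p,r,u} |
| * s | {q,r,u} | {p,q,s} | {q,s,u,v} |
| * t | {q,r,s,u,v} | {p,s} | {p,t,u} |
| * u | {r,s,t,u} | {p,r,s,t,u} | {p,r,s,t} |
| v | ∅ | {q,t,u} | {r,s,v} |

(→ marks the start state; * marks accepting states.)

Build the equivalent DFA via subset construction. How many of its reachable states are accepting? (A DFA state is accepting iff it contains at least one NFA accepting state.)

14

Start state of the DFA: {p}.
{p} --a--> {p,t}  [new]
{p} --b--> {s,v}  [new]
{p} --c--> {t,u,v}  [new]
{p,t} --a--> {p,q,r,s,t,u,v}  [new]
{p,t} --b--> {p,s,v}  [new]
{p,t} --c--> {p,t,u,v}  [new]
{s,v} --a--> {q,r,u}  [new]
{s,v} --b--> {p,q,s,t,u}  [new]
{s,v} --c--> {q,r,s,u,v}  [new]
{t,u,v} --a--> {q,r,s,t,u,v}  [new]
{t,u,v} --b--> {p,q,r,s,t,u}  [new]
{t,u,v} --c--> {p,r,s,t,u,v}  [new]
{p,q,r,s,t,u,v} --a--> {p,q,r,s,t,u,v}  [seen]
{p,q,r,s,t,u,v} --b--> {p,q,r,s,t,u,v}  [seen]
{p,q,r,s,t,u,v} --c--> {p,q,r,s,t,u,v}  [seen]
{p,s,v} --a--> {p,q,r,t,u}  [new]
{p,s,v} --b--> {p,q,s,t,u,v}  [new]
{p,s,v} --c--> {q,r,s,t,u,v}  [seen]
{p,t,u,v} --a--> {p,q,r,s,t,u,v}  [seen]
{p,t,u,v} --b--> {p,q,r,s,t,u,v}  [seen]
{p,t,u,v} --c--> {p,r,s,t,u,v}  [seen]
{q,r,u} --a--> {p,q,r,s,t,u,v}  [seen]
{q,r,u} --b--> {p,q,r,s,t,u}  [seen]
{q,r,u} --c--> {p,q,r,s,t,u}  [seen]
{p,q,s,t,u} --a--> {p,q,r,s,t,u,v}  [seen]
{p,q,s,t,u} --b--> {p,q,r,s,t,u,v}  [seen]
{p,q,s,t,u} --c--> {p,q,r,s,t,u,v}  [seen]
{q,r,s,u,v} --a--> {p,q,r,s,t,u,v}  [seen]
{q,r,s,u,v} --b--> {p,q,r,s,t,u}  [seen]
{q,r,s,u,v} --c--> {p,q,r,s,t,u,v}  [seen]
{q,r,s,t,u,v} --a--> {p,q,r,s,t,u,v}  [seen]
{q,r,s,t,u,v} --b--> {p,q,r,s,t,u}  [seen]
{q,r,s,t,u,v} --c--> {p,q,r,s,t,u,v}  [seen]
{p,q,r,s,t,u} --a--> {p,q,r,s,t,u,v}  [seen]
{p,q,r,s,t,u} --b--> {p,q,r,s,t,u,v}  [seen]
{p,q,r,s,t,u} --c--> {p,q,r,s,t,u,v}  [seen]
{p,r,s,t,u,v} --a--> {p,q,r,s,t,u,v}  [seen]
{p,r,s,t,u,v} --b--> {p,q,r,s,t,u,v}  [seen]
{p,r,s,t,u,v} --c--> {p,q,r,s,t,u,v}  [seen]
{p,q,r,t,u} --a--> {p,q,r,s,t,u,v}  [seen]
{p,q,r,t,u} --b--> {p,q,r,s,t,u,v}  [seen]
{p,q,r,t,u} --c--> {p,q,r,s,t,u,v}  [seen]
{p,q,s,t,u,v} --a--> {p,q,r,s,t,u,v}  [seen]
{p,q,s,t,u,v} --b--> {p,q,r,s,t,u,v}  [seen]
{p,q,s,t,u,v} --c--> {p,q,r,s,t,u,v}  [seen]
Reachable DFA states: {p}, {p,t}, {s,v}, {t,u,v}, {p,q,r,s,t,u,v}, {p,s,v}, {p,t,u,v}, {q,r,u}, {p,q,s,t,u}, {q,r,s,u,v}, {q,r,s,t,u,v}, {p,q,r,s,t,u}, {p,r,s,t,u,v}, {p,q,r,t,u}, {p,q,s,t,u,v}.
Accepting DFA states (contain an NFA accepting state): {p,t}, {s,v}, {t,u,v}, {p,q,r,s,t,u,v}, {p,s,v}, {p,t,u,v}, {q,r,u}, {p,q,s,t,u}, {q,r,s,u,v}, {q,r,s,t,u,v}, {p,q,r,s,t,u}, {p,r,s,t,u,v}, {p,q,r,t,u}, {p,q,s,t,u,v}.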